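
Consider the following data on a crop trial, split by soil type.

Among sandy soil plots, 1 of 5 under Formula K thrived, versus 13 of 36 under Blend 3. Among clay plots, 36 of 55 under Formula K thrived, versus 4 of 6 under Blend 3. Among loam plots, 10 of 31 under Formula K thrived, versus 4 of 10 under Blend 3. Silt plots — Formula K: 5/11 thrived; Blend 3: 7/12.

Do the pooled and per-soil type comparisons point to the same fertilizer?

No

Sandy soil: Formula K 1/5 = 20.0%, Blend 3 13/36 = 36.1% → Blend 3
Clay: Formula K 36/55 = 65.5%, Blend 3 4/6 = 66.7% → Blend 3
Loam: Formula K 10/31 = 32.3%, Blend 3 4/10 = 40.0% → Blend 3
Silt: Formula K 5/11 = 45.5%, Blend 3 7/12 = 58.3% → Blend 3
Overall: Formula K 52/102 = 51.0%, Blend 3 28/64 = 43.8% → Formula K
Blend 3 wins each soil group but Formula K wins overall — the comparison reverses. Blend 3's plots skew toward sandy soil, which has a lower base rate.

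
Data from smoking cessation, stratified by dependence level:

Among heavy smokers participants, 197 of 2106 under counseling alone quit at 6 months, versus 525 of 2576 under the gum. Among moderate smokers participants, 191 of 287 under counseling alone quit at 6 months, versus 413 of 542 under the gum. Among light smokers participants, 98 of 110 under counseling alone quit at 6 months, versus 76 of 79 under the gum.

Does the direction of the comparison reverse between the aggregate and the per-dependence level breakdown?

No

Heavy smokers: counseling alone 197/2106 = 9.4%, the gum 525/2576 = 20.4% → the gum
Moderate smokers: counseling alone 191/287 = 66.6%, the gum 413/542 = 76.2% → the gum
Light smokers: counseling alone 98/110 = 89.1%, the gum 76/79 = 96.2% → the gum
Overall: counseling alone 486/2503 = 19.4%, the gum 1014/3197 = 31.7% → the gum
The gum wins overall and in every dependence group — no reversal.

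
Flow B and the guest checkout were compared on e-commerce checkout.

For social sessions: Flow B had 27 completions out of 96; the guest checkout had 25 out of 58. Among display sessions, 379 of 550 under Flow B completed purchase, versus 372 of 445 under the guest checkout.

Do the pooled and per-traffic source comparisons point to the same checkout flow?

Social: Flow B 27/96 = 28.1%, the guest checkout 25/58 = 43.1% → the guest checkout
Display: Flow B 379/550 = 68.9%, the guest checkout 372/445 = 83.6% → the guest checkout
Overall: Flow B 406/646 = 62.8%, the guest checkout 397/503 = 78.9% → the guest checkout
The guest checkout wins overall and in every traffic group — no reversal.

Yes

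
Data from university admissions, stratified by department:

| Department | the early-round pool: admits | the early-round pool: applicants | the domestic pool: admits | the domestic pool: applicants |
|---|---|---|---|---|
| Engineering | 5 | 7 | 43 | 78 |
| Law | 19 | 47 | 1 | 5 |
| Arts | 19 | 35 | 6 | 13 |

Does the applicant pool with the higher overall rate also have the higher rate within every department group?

No

Engineering: the early-round pool 5/7 = 71.4%, the domestic pool 43/78 = 55.1% → the early-round pool
Law: the early-round pool 19/47 = 40.4%, the domestic pool 1/5 = 20.0% → the early-round pool
Arts: the early-round pool 19/35 = 54.3%, the domestic pool 6/13 = 46.2% → the early-round pool
Overall: the early-round pool 43/89 = 48.3%, the domestic pool 50/96 = 52.1% → the domestic pool
The early-round pool wins each department group but the domestic pool wins overall — the comparison reverses. The early-round pool's applicants skew toward Law, which has a lower base rate.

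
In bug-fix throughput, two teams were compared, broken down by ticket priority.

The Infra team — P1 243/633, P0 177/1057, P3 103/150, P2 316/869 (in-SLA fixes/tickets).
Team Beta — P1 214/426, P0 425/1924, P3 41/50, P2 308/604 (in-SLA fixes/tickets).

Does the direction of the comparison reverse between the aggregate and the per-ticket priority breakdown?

No

P1: the Infra team 243/633 = 38.4%, Team Beta 214/426 = 50.2% → Team Beta
P0: the Infra team 177/1057 = 16.7%, Team Beta 425/1924 = 22.1% → Team Beta
P3: the Infra team 103/150 = 68.7%, Team Beta 41/50 = 82.0% → Team Beta
P2: the Infra team 316/869 = 36.4%, Team Beta 308/604 = 51.0% → Team Beta
Overall: the Infra team 839/2709 = 31.0%, Team Beta 988/3004 = 32.9% → Team Beta
Team Beta wins overall and in every ticket group — no reversal.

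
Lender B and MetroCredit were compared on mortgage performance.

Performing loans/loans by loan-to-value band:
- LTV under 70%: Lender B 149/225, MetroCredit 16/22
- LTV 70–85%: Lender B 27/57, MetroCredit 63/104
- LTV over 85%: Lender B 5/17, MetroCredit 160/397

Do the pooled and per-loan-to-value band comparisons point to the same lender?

LTV under 70%: Lender B 149/225 = 66.2%, MetroCredit 16/22 = 72.7% → MetroCredit
LTV 70–85%: Lender B 27/57 = 47.4%, MetroCredit 63/104 = 60.6% → MetroCredit
LTV over 85%: Lender B 5/17 = 29.4%, MetroCredit 160/397 = 40.3% → MetroCredit
Overall: Lender B 181/299 = 60.5%, MetroCredit 239/523 = 45.7% → Lender B
MetroCredit wins each loan-to-value group but Lender B wins overall — the comparison reverses. MetroCredit's loans skew toward LTV over 85%, which has a lower base rate.

No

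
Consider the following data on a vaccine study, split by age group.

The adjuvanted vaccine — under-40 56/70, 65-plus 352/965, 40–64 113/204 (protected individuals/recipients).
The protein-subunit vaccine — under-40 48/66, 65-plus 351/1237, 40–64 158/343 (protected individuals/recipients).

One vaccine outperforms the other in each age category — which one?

the adjuvanted vaccine

Under-40: the adjuvanted vaccine 56/70 = 80.0%, the protein-subunit vaccine 48/66 = 72.7% → the adjuvanted vaccine
65-plus: the adjuvanted vaccine 352/965 = 36.5%, the protein-subunit vaccine 351/1237 = 28.4% → the adjuvanted vaccine
40–64: the adjuvanted vaccine 113/204 = 55.4%, the protein-subunit vaccine 158/343 = 46.1% → the adjuvanted vaccine
The adjuvanted vaccine has the higher rate in all 3 groups.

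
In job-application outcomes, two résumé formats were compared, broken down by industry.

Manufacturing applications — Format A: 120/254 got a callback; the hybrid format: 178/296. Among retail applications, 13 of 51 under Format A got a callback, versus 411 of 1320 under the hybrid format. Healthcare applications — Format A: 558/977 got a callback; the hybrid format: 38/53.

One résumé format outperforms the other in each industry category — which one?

the hybrid format

Manufacturing: Format A 120/254 = 47.2%, the hybrid format 178/296 = 60.1% → the hybrid format
Retail: Format A 13/51 = 25.5%, the hybrid format 411/1320 = 31.1% → the hybrid format
Healthcare: Format A 558/977 = 57.1%, the hybrid format 38/53 = 71.7% → the hybrid format
The hybrid format has the higher rate in all 3 groups.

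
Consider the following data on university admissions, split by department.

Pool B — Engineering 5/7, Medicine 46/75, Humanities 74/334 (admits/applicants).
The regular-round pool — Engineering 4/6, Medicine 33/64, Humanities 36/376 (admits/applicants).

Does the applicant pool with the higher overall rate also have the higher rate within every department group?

Yes

Engineering: Pool B 5/7 = 71.4%, the regular-round pool 4/6 = 66.7% → Pool B
Medicine: Pool B 46/75 = 61.3%, the regular-round pool 33/64 = 51.6% → Pool B
Humanities: Pool B 74/334 = 22.2%, the regular-round pool 36/376 = 9.6% → Pool B
Overall: Pool B 125/416 = 30.0%, the regular-round pool 73/446 = 16.4% → Pool B
Pool B wins overall and in every department group — no reversal.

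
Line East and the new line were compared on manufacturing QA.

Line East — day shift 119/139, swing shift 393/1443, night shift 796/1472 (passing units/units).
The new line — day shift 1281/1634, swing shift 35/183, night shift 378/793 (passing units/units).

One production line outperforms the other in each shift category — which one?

Day shift: Line East 119/139 = 85.6%, the new line 1281/1634 = 78.4% → Line East
Swing shift: Line East 393/1443 = 27.2%, the new line 35/183 = 19.1% → Line East
Night shift: Line East 796/1472 = 54.1%, the new line 378/793 = 47.7% → Line East
Line East has the higher rate in all 3 groups.

Line East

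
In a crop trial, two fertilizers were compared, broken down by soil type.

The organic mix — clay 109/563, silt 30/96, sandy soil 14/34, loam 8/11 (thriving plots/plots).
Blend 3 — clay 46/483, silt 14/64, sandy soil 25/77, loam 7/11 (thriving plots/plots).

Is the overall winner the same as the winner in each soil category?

Yes

Clay: the organic mix 109/563 = 19.4%, Blend 3 46/483 = 9.5% → the organic mix
Silt: the organic mix 30/96 = 31.2%, Blend 3 14/64 = 21.9% → the organic mix
Sandy soil: the organic mix 14/34 = 41.2%, Blend 3 25/77 = 32.5% → the organic mix
Loam: the organic mix 8/11 = 72.7%, Blend 3 7/11 = 63.6% → the organic mix
Overall: the organic mix 161/704 = 22.9%, Blend 3 92/635 = 14.5% → the organic mix
The organic mix wins overall and in every soil group — no reversal.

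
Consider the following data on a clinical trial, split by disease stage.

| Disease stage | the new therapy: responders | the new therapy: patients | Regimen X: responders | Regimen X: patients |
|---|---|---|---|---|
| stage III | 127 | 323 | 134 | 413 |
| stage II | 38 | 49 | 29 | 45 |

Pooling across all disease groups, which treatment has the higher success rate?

Stage III: the new therapy 127/323 = 39.3%, Regimen X 134/413 = 32.4% → the new therapy
Stage II: the new therapy 38/49 = 77.6%, Regimen X 29/45 = 64.4% → the new therapy
Overall: the new therapy 165/372 = 44.4%, Regimen X 163/458 = 35.6% → the new therapy

the new therapy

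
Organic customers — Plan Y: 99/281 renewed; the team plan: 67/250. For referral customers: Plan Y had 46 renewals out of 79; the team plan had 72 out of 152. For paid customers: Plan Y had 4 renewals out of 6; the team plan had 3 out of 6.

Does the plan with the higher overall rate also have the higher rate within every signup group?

Yes

Organic: Plan Y 99/281 = 35.2%, the team plan 67/250 = 26.8% → Plan Y
Referral: Plan Y 46/79 = 58.2%, the team plan 72/152 = 47.4% → Plan Y
Paid: Plan Y 4/6 = 66.7%, the team plan 3/6 = 50.0% → Plan Y
Overall: Plan Y 149/366 = 40.7%, the team plan 142/408 = 34.8% → Plan Y
Plan Y wins overall and in every signup group — no reversal.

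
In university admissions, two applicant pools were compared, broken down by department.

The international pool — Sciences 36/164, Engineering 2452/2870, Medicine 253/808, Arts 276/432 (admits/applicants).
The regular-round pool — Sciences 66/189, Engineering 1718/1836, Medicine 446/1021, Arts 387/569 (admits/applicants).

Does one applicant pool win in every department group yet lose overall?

No

Sciences: the international pool 36/164 = 22.0%, the regular-round pool 66/189 = 34.9% → the regular-round pool
Engineering: the international pool 2452/2870 = 85.4%, the regular-round pool 1718/1836 = 93.6% → the regular-round pool
Medicine: the international pool 253/808 = 31.3%, the regular-round pool 446/1021 = 43.7% → the regular-round pool
Arts: the international pool 276/432 = 63.9%, the regular-round pool 387/569 = 68.0% → the regular-round pool
Overall: the international pool 3017/4274 = 70.6%, the regular-round pool 2617/3615 = 72.4% → the regular-round pool
The regular-round pool wins overall and in every department group — no reversal.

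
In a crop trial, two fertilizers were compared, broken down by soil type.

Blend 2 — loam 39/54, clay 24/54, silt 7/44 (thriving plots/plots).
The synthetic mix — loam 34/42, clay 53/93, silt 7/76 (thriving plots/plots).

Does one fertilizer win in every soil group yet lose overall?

No

Loam: Blend 2 39/54 = 72.2%, the synthetic mix 34/42 = 81.0% → the synthetic mix
Clay: Blend 2 24/54 = 44.4%, the synthetic mix 53/93 = 57.0% → the synthetic mix
Silt: Blend 2 7/44 = 15.9%, the synthetic mix 7/76 = 9.2% → Blend 2
Overall: Blend 2 70/152 = 46.1%, the synthetic mix 94/211 = 44.5% → Blend 2
Neither sweeps: Blend 2 wins 1 of 3 groups, the synthetic mix wins 2. Blend 2 wins overall but not every group — no Simpson reversal.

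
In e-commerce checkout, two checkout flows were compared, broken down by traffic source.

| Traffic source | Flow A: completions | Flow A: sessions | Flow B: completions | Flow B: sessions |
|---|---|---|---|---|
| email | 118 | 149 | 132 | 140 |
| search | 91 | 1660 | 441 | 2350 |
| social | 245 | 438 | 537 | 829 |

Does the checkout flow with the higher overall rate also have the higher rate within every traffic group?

Yes

Email: Flow A 118/149 = 79.2%, Flow B 132/140 = 94.3% → Flow B
Search: Flow A 91/1660 = 5.5%, Flow B 441/2350 = 18.8% → Flow B
Social: Flow A 245/438 = 55.9%, Flow B 537/829 = 64.8% → Flow B
Overall: Flow A 454/2247 = 20.2%, Flow B 1110/3319 = 33.4% → Flow B
Flow B wins overall and in every traffic group — no reversal.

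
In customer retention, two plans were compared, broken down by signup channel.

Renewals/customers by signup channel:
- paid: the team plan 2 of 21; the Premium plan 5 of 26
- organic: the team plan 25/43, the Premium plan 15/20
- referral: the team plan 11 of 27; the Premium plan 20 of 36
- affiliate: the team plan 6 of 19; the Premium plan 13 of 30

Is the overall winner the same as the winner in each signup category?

Yes

Paid: the team plan 2/21 = 9.5%, the Premium plan 5/26 = 19.2% → the Premium plan
Organic: the team plan 25/43 = 58.1%, the Premium plan 15/20 = 75.0% → the Premium plan
Referral: the team plan 11/27 = 40.7%, the Premium plan 20/36 = 55.6% → the Premium plan
Affiliate: the team plan 6/19 = 31.6%, the Premium plan 13/30 = 43.3% → the Premium plan
Overall: the team plan 44/110 = 40.0%, the Premium plan 53/112 = 47.3% → the Premium plan
The Premium plan wins overall and in every signup group — no reversal.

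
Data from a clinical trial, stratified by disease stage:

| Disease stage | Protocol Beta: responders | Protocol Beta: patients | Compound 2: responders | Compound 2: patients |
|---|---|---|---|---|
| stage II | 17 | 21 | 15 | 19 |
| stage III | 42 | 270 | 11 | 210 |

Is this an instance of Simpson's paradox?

Stage II: Protocol Beta 17/21 = 81.0%, Compound 2 15/19 = 78.9% → Protocol Beta
Stage III: Protocol Beta 42/270 = 15.6%, Compound 2 11/210 = 5.2% → Protocol Beta
Overall: Protocol Beta 59/291 = 20.3%, Compound 2 26/229 = 11.4% → Protocol Beta
Protocol Beta wins overall and in every disease group — no reversal.

No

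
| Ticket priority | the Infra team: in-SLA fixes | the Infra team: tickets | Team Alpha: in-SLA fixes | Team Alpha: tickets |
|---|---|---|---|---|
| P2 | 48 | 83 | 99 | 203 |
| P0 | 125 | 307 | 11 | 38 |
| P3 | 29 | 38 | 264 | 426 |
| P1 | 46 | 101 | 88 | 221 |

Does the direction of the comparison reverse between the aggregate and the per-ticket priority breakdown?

Yes

P2: the Infra team 48/83 = 57.8%, Team Alpha 99/203 = 48.8% → the Infra team
P0: the Infra team 125/307 = 40.7%, Team Alpha 11/38 = 28.9% → the Infra team
P3: the Infra team 29/38 = 76.3%, Team Alpha 264/426 = 62.0% → the Infra team
P1: the Infra team 46/101 = 45.5%, Team Alpha 88/221 = 39.8% → the Infra team
Overall: the Infra team 248/529 = 46.9%, Team Alpha 462/888 = 52.0% → Team Alpha
The Infra team wins each ticket group but Team Alpha wins overall — the comparison reverses. The Infra team's tickets skew toward P0, which has a lower base rate.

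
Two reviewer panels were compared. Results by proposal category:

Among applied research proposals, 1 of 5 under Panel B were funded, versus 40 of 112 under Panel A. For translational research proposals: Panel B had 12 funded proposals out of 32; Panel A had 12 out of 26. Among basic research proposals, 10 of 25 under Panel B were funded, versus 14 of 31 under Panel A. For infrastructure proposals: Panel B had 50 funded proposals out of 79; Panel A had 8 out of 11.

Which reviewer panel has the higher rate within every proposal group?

Applied research: Panel B 1/5 = 20.0%, Panel A 40/112 = 35.7% → Panel A
Translational research: Panel B 12/32 = 37.5%, Panel A 12/26 = 46.2% → Panel A
Basic research: Panel B 10/25 = 40.0%, Panel A 14/31 = 45.2% → Panel A
Infrastructure: Panel B 50/79 = 63.3%, Panel A 8/11 = 72.7% → Panel A
Panel A has the higher rate in all 4 groups.

Panel A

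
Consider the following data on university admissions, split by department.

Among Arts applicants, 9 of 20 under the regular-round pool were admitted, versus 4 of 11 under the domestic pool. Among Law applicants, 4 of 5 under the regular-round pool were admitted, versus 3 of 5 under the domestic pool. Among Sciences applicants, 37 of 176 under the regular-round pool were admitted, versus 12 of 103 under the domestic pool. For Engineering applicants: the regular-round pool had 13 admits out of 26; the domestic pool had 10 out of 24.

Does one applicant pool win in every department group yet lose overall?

No

Arts: the regular-round pool 9/20 = 45.0%, the domestic pool 4/11 = 36.4% → the regular-round pool
Law: the regular-round pool 4/5 = 80.0%, the domestic pool 3/5 = 60.0% → the regular-round pool
Sciences: the regular-round pool 37/176 = 21.0%, the domestic pool 12/103 = 11.7% → the regular-round pool
Engineering: the regular-round pool 13/26 = 50.0%, the domestic pool 10/24 = 41.7% → the regular-round pool
Overall: the regular-round pool 63/227 = 27.8%, the domestic pool 29/143 = 20.3% → the regular-round pool
The regular-round pool wins overall and in every department group — no reversal.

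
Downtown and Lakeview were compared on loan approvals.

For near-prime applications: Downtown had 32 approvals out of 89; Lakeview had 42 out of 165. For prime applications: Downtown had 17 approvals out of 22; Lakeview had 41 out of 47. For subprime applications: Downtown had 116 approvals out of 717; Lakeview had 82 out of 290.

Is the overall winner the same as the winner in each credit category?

No

Near-prime: Downtown 32/89 = 36.0%, Lakeview 42/165 = 25.5% → Downtown
Prime: Downtown 17/22 = 77.3%, Lakeview 41/47 = 87.2% → Lakeview
Subprime: Downtown 116/717 = 16.2%, Lakeview 82/290 = 28.3% → Lakeview
Overall: Downtown 165/828 = 19.9%, Lakeview 165/502 = 32.9% → Lakeview
Neither sweeps: Downtown wins 1 of 3 groups, Lakeview wins 2. Lakeview wins overall but not every group — no Simpson reversal.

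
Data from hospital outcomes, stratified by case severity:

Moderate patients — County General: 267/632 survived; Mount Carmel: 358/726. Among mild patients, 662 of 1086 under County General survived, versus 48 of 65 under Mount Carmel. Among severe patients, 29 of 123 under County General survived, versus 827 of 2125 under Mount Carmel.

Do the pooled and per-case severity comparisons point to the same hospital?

No

Moderate: County General 267/632 = 42.2%, Mount Carmel 358/726 = 49.3% → Mount Carmel
Mild: County General 662/1086 = 61.0%, Mount Carmel 48/65 = 73.8% → Mount Carmel
Severe: County General 29/123 = 23.6%, Mount Carmel 827/2125 = 38.9% → Mount Carmel
Overall: County General 958/1841 = 52.0%, Mount Carmel 1233/2916 = 42.3% → County General
Mount Carmel wins each case group but County General wins overall — the comparison reverses. Mount Carmel's patients skew toward severe, which has a lower base rate.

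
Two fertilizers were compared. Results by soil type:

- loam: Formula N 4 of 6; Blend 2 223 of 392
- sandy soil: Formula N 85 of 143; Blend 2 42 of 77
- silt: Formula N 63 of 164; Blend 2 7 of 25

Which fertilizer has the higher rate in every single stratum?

Loam: Formula N 4/6 = 66.7%, Blend 2 223/392 = 56.9% → Formula N
Sandy soil: Formula N 85/143 = 59.4%, Blend 2 42/77 = 54.5% → Formula N
Silt: Formula N 63/164 = 38.4%, Blend 2 7/25 = 28.0% → Formula N
Formula N has the higher rate in all 3 groups.

Formula N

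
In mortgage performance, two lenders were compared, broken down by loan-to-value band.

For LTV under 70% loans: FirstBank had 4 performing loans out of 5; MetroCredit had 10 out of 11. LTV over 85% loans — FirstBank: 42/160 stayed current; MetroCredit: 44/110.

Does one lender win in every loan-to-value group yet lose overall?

No

LTV under 70%: FirstBank 4/5 = 80.0%, MetroCredit 10/11 = 90.9% → MetroCredit
LTV over 85%: FirstBank 42/160 = 26.2%, MetroCredit 44/110 = 40.0% → MetroCredit
Overall: FirstBank 46/165 = 27.9%, MetroCredit 54/121 = 44.6% → MetroCredit
MetroCredit wins overall and in every loan-to-value group — no reversal.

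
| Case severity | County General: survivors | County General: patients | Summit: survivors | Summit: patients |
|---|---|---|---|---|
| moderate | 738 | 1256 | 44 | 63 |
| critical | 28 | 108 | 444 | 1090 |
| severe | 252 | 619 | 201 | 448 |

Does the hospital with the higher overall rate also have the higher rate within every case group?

No

Moderate: County General 738/1256 = 58.8%, Summit 44/63 = 69.8% → Summit
Critical: County General 28/108 = 25.9%, Summit 444/1090 = 40.7% → Summit
Severe: County General 252/619 = 40.7%, Summit 201/448 = 44.9% → Summit
Overall: County General 1018/1983 = 51.3%, Summit 689/1601 = 43.0% → County General
Summit wins each case group but County General wins overall — the comparison reverses. Summit's patients skew toward critical, which has a lower base rate.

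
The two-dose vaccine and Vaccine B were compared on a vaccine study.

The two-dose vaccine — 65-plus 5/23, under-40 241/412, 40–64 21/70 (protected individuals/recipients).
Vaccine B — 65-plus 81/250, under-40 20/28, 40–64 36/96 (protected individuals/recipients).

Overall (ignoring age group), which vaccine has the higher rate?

65-plus: the two-dose vaccine 5/23 = 21.7%, Vaccine B 81/250 = 32.4% → Vaccine B
Under-40: the two-dose vaccine 241/412 = 58.5%, Vaccine B 20/28 = 71.4% → Vaccine B
40–64: the two-dose vaccine 21/70 = 30.0%, Vaccine B 36/96 = 37.5% → Vaccine B
Overall: the two-dose vaccine 267/505 = 52.9%, Vaccine B 137/374 = 36.6% → the two-dose vaccine
(Vaccine B wins every age group but the two-dose vaccine wins overall — Vaccine B's recipients skew toward the low-rate 65-plus group.)

the two-dose vaccine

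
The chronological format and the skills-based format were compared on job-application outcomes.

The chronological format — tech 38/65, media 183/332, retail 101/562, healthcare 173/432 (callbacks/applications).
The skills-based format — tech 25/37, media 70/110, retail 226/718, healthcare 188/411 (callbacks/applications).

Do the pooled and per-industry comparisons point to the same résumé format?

Yes

Tech: the chronological format 38/65 = 58.5%, the skills-based format 25/37 = 67.6% → the skills-based format
Media: the chronological format 183/332 = 55.1%, the skills-based format 70/110 = 63.6% → the skills-based format
Retail: the chronological format 101/562 = 18.0%, the skills-based format 226/718 = 31.5% → the skills-based format
Healthcare: the chronological format 173/432 = 40.0%, the skills-based format 188/411 = 45.7% → the skills-based format
Overall: the chronological format 495/1391 = 35.6%, the skills-based format 509/1276 = 39.9% → the skills-based format
The skills-based format wins overall and in every industry group — no reversal.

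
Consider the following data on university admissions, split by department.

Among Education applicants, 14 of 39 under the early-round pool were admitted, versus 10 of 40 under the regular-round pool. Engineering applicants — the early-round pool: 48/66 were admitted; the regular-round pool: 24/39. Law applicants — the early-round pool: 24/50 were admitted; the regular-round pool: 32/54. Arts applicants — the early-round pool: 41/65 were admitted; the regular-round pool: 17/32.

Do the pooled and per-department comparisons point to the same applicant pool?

No

Education: the early-round pool 14/39 = 35.9%, the regular-round pool 10/40 = 25.0% → the early-round pool
Engineering: the early-round pool 48/66 = 72.7%, the regular-round pool 24/39 = 61.5% → the early-round pool
Law: the early-round pool 24/50 = 48.0%, the regular-round pool 32/54 = 59.3% → the regular-round pool
Arts: the early-round pool 41/65 = 63.1%, the regular-round pool 17/32 = 53.1% → the early-round pool
Overall: the early-round pool 127/220 = 57.7%, the regular-round pool 83/165 = 50.3% → the early-round pool
Neither sweeps: the early-round pool wins 3 of 4 groups, the regular-round pool wins 1. The early-round pool wins overall but not every group — no Simpson reversal.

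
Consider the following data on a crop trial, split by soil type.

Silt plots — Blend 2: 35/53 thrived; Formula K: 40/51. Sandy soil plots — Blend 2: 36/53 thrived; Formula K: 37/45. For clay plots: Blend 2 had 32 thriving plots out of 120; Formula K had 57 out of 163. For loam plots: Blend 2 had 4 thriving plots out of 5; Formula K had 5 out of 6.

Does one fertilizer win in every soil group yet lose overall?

No

Silt: Blend 2 35/53 = 66.0%, Formula K 40/51 = 78.4% → Formula K
Sandy soil: Blend 2 36/53 = 67.9%, Formula K 37/45 = 82.2% → Formula K
Clay: Blend 2 32/120 = 26.7%, Formula K 57/163 = 35.0% → Formula K
Loam: Blend 2 4/5 = 80.0%, Formula K 5/6 = 83.3% → Formula K
Overall: Blend 2 107/231 = 46.3%, Formula K 139/265 = 52.5% → Formula K
Formula K wins overall and in every soil group — no reversal.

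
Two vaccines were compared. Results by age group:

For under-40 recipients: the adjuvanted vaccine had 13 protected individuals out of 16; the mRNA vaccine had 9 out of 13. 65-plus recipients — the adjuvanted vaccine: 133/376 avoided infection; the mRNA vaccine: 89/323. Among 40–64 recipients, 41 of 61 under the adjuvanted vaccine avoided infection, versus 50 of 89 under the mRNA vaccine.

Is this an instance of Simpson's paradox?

Under-40: the adjuvanted vaccine 13/16 = 81.2%, the mRNA vaccine 9/13 = 69.2% → the adjuvanted vaccine
65-plus: the adjuvanted vaccine 133/376 = 35.4%, the mRNA vaccine 89/323 = 27.6% → the adjuvanted vaccine
40–64: the adjuvanted vaccine 41/61 = 67.2%, the mRNA vaccine 50/89 = 56.2% → the adjuvanted vaccine
Overall: the adjuvanted vaccine 187/453 = 41.3%, the mRNA vaccine 148/425 = 34.8% → the adjuvanted vaccine
The adjuvanted vaccine wins overall and in every age group — no reversal.

No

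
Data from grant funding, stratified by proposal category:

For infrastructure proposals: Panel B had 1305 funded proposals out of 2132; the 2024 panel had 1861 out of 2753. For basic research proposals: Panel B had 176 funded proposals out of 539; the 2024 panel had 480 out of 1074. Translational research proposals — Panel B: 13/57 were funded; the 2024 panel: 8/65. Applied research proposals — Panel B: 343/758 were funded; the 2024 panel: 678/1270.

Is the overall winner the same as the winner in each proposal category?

No

Infrastructure: Panel B 1305/2132 = 61.2%, the 2024 panel 1861/2753 = 67.6% → the 2024 panel
Basic research: Panel B 176/539 = 32.7%, the 2024 panel 480/1074 = 44.7% → the 2024 panel
Translational research: Panel B 13/57 = 22.8%, the 2024 panel 8/65 = 12.3% → Panel B
Applied research: Panel B 343/758 = 45.3%, the 2024 panel 678/1270 = 53.4% → the 2024 panel
Overall: Panel B 1837/3486 = 52.7%, the 2024 panel 3027/5162 = 58.6% → the 2024 panel
Neither sweeps: Panel B wins 1 of 4 groups, the 2024 panel wins 3. The 2024 panel wins overall but not every group — no Simpson reversal.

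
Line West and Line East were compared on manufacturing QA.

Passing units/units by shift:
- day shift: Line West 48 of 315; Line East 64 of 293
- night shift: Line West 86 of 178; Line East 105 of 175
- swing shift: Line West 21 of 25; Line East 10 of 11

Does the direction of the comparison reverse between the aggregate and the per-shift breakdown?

Day shift: Line West 48/315 = 15.2%, Line East 64/293 = 21.8% → Line East
Night shift: Line West 86/178 = 48.3%, Line East 105/175 = 60.0% → Line East
Swing shift: Line West 21/25 = 84.0%, Line East 10/11 = 90.9% → Line East
Overall: Line West 155/518 = 29.9%, Line East 179/479 = 37.4% → Line East
Line East wins overall and in every shift group — no reversal.

No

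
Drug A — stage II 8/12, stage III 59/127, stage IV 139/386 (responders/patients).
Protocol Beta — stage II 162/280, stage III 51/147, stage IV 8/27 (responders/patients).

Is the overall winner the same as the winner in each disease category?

Stage II: Drug A 8/12 = 66.7%, Protocol Beta 162/280 = 57.9% → Drug A
Stage III: Drug A 59/127 = 46.5%, Protocol Beta 51/147 = 34.7% → Drug A
Stage IV: Drug A 139/386 = 36.0%, Protocol Beta 8/27 = 29.6% → Drug A
Overall: Drug A 206/525 = 39.2%, Protocol Beta 221/454 = 48.7% → Protocol Beta
Drug A wins each disease group but Protocol Beta wins overall — the comparison reverses. Drug A's patients skew toward stage IV, which has a lower base rate.

No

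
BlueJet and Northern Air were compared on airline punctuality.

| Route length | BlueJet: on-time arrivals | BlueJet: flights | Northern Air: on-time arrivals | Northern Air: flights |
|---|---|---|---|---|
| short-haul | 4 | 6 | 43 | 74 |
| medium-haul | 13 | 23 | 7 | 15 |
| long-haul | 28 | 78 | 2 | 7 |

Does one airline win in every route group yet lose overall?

Short-haul: BlueJet 4/6 = 66.7%, Northern Air 43/74 = 58.1% → BlueJet
Medium-haul: BlueJet 13/23 = 56.5%, Northern Air 7/15 = 46.7% → BlueJet
Long-haul: BlueJet 28/78 = 35.9%, Northern Air 2/7 = 28.6% → BlueJet
Overall: BlueJet 45/107 = 42.1%, Northern Air 52/96 = 54.2% → Northern Air
BlueJet wins each route group but Northern Air wins overall — the comparison reverses. BlueJet's flights skew toward long-haul, which has a lower base rate.

Yes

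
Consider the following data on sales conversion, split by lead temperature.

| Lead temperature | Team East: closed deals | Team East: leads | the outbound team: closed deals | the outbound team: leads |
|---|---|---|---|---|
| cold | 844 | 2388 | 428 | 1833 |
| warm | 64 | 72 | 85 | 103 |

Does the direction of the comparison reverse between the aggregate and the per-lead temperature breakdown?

No

Cold: Team East 844/2388 = 35.3%, the outbound team 428/1833 = 23.3% → Team East
Warm: Team East 64/72 = 88.9%, the outbound team 85/103 = 82.5% → Team East
Overall: Team East 908/2460 = 36.9%, the outbound team 513/1936 = 26.5% → Team East
Team East wins overall and in every lead group — no reversal.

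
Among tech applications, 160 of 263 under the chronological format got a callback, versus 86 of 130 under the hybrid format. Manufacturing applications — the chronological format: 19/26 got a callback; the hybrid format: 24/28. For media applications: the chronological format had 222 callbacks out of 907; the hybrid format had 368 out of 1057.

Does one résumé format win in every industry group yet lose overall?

Tech: the chronological format 160/263 = 60.8%, the hybrid format 86/130 = 66.2% → the hybrid format
Manufacturing: the chronological format 19/26 = 73.1%, the hybrid format 24/28 = 85.7% → the hybrid format
Media: the chronological format 222/907 = 24.5%, the hybrid format 368/1057 = 34.8% → the hybrid format
Overall: the chronological format 401/1196 = 33.5%, the hybrid format 478/1215 = 39.3% → the hybrid format
The hybrid format wins overall and in every industry group — no reversal.

No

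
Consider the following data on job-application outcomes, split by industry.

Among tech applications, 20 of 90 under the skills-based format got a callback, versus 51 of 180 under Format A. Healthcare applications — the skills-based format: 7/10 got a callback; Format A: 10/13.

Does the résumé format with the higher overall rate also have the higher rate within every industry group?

Tech: the skills-based format 20/90 = 22.2%, Format A 51/180 = 28.3% → Format A
Healthcare: the skills-based format 7/10 = 70.0%, Format A 10/13 = 76.9% → Format A
Overall: the skills-based format 27/100 = 27.0%, Format A 61/193 = 31.6% → Format A
Format A wins overall and in every industry group — no reversal.

Yes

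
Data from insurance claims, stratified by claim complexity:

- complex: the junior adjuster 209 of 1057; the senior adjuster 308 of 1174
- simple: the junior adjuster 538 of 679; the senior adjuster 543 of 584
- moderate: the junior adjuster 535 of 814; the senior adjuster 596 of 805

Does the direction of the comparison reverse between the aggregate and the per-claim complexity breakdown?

No

Complex: the junior adjuster 209/1057 = 19.8%, the senior adjuster 308/1174 = 26.2% → the senior adjuster
Simple: the junior adjuster 538/679 = 79.2%, the senior adjuster 543/584 = 93.0% → the senior adjuster
Moderate: the junior adjuster 535/814 = 65.7%, the senior adjuster 596/805 = 74.0% → the senior adjuster
Overall: the junior adjuster 1282/2550 = 50.3%, the senior adjuster 1447/2563 = 56.5% → the senior adjuster
The senior adjuster wins overall and in every claim group — no reversal.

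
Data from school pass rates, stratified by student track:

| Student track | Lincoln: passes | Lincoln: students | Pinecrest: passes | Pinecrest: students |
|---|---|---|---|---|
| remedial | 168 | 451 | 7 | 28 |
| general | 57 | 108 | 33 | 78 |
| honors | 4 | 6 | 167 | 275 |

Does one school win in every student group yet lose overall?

Yes

Remedial: Lincoln 168/451 = 37.3%, Pinecrest 7/28 = 25.0% → Lincoln
General: Lincoln 57/108 = 52.8%, Pinecrest 33/78 = 42.3% → Lincoln
Honors: Lincoln 4/6 = 66.7%, Pinecrest 167/275 = 60.7% → Lincoln
Overall: Lincoln 229/565 = 40.5%, Pinecrest 207/381 = 54.3% → Pinecrest
Lincoln wins each student group but Pinecrest wins overall — the comparison reverses. Lincoln's students skew toward remedial, which has a lower base rate.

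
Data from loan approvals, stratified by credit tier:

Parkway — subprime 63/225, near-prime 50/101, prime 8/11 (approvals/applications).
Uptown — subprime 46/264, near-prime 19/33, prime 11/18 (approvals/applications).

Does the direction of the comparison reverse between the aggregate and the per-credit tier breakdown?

No

Subprime: Parkway 63/225 = 28.0%, Uptown 46/264 = 17.4% → Parkway
Near-prime: Parkway 50/101 = 49.5%, Uptown 19/33 = 57.6% → Uptown
Prime: Parkway 8/11 = 72.7%, Uptown 11/18 = 61.1% → Parkway
Overall: Parkway 121/337 = 35.9%, Uptown 76/315 = 24.1% → Parkway
Neither sweeps: Parkway wins 2 of 3 groups, Uptown wins 1. Parkway wins overall but not every group — no Simpson reversal.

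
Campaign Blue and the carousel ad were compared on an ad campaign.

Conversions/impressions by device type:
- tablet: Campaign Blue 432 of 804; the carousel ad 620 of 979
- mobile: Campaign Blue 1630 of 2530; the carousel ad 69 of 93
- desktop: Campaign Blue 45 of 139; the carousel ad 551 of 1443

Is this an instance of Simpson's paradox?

Tablet: Campaign Blue 432/804 = 53.7%, the carousel ad 620/979 = 63.3% → the carousel ad
Mobile: Campaign Blue 1630/2530 = 64.4%, the carousel ad 69/93 = 74.2% → the carousel ad
Desktop: Campaign Blue 45/139 = 32.4%, the carousel ad 551/1443 = 38.2% → the carousel ad
Overall: Campaign Blue 2107/3473 = 60.7%, the carousel ad 1240/2515 = 49.3% → Campaign Blue
The carousel ad wins each device group but Campaign Blue wins overall — the comparison reverses. The carousel ad's impressions skew toward desktop, which has a lower base rate.

Yes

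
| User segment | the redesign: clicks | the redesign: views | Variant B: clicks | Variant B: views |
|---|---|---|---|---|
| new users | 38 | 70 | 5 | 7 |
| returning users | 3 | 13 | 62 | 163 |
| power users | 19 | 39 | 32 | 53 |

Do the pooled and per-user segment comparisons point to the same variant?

No

New users: the redesign 38/70 = 54.3%, Variant B 5/7 = 71.4% → Variant B
Returning users: the redesign 3/13 = 23.1%, Variant B 62/163 = 38.0% → Variant B
Power users: the redesign 19/39 = 48.7%, Variant B 32/53 = 60.4% → Variant B
Overall: the redesign 60/122 = 49.2%, Variant B 99/223 = 44.4% → the redesign
Variant B wins each user group but the redesign wins overall — the comparison reverses. Variant B's views skew toward returning users, which has a lower base rate.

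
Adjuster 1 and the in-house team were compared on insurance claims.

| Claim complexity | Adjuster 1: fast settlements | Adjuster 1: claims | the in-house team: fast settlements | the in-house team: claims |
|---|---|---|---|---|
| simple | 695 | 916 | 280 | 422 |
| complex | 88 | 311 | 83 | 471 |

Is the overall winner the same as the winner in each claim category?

Simple: Adjuster 1 695/916 = 75.9%, the in-house team 280/422 = 66.4% → Adjuster 1
Complex: Adjuster 1 88/311 = 28.3%, the in-house team 83/471 = 17.6% → Adjuster 1
Overall: Adjuster 1 783/1227 = 63.8%, the in-house team 363/893 = 40.6% → Adjuster 1
Adjuster 1 wins overall and in every claim group — no reversal.

Yes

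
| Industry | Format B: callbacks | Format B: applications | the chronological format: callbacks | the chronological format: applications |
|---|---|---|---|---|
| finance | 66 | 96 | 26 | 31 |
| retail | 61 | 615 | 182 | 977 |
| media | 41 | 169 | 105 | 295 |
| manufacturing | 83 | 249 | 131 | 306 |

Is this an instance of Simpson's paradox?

No

Finance: Format B 66/96 = 68.8%, the chronological format 26/31 = 83.9% → the chronological format
Retail: Format B 61/615 = 9.9%, the chronological format 182/977 = 18.6% → the chronological format
Media: Format B 41/169 = 24.3%, the chronological format 105/295 = 35.6% → the chronological format
Manufacturing: Format B 83/249 = 33.3%, the chronological format 131/306 = 42.8% → the chronological format
Overall: Format B 251/1129 = 22.2%, the chronological format 444/1609 = 27.6% → the chronological format
The chronological format wins overall and in every industry group — no reversal.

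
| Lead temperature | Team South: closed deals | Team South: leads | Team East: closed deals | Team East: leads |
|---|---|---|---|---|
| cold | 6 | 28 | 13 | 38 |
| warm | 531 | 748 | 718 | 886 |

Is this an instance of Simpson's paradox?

No

Cold: Team South 6/28 = 21.4%, Team East 13/38 = 34.2% → Team East
Warm: Team South 531/748 = 71.0%, Team East 718/886 = 81.0% → Team East
Overall: Team South 537/776 = 69.2%, Team East 731/924 = 79.1% → Team East
Team East wins overall and in every lead group — no reversal.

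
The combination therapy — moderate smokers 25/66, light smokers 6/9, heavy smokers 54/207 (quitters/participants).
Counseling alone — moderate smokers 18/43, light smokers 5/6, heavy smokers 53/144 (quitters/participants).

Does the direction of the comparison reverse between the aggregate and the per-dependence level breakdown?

No

Moderate smokers: the combination therapy 25/66 = 37.9%, counseling alone 18/43 = 41.9% → counseling alone
Light smokers: the combination therapy 6/9 = 66.7%, counseling alone 5/6 = 83.3% → counseling alone
Heavy smokers: the combination therapy 54/207 = 26.1%, counseling alone 53/144 = 36.8% → counseling alone
Overall: the combination therapy 85/282 = 30.1%, counseling alone 76/193 = 39.4% → counseling alone
Counseling alone wins overall and in every dependence group — no reversal.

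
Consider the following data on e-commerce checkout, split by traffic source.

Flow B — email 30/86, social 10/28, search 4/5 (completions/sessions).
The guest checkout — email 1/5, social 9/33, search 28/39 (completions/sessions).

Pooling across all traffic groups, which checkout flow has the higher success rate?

the guest checkout

Email: Flow B 30/86 = 34.9%, the guest checkout 1/5 = 20.0% → Flow B
Social: Flow B 10/28 = 35.7%, the guest checkout 9/33 = 27.3% → Flow B
Search: Flow B 4/5 = 80.0%, the guest checkout 28/39 = 71.8% → Flow B
Overall: Flow B 44/119 = 37.0%, the guest checkout 38/77 = 49.4% → the guest checkout
(Flow B wins every traffic group but the guest checkout wins overall — Flow B's sessions skew toward the low-rate email group.)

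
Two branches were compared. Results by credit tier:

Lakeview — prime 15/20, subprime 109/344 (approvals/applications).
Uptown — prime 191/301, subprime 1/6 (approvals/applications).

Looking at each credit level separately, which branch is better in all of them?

Lakeview

Prime: Lakeview 15/20 = 75.0%, Uptown 191/301 = 63.5% → Lakeview
Subprime: Lakeview 109/344 = 31.7%, Uptown 1/6 = 16.7% → Lakeview
Lakeview has the higher rate in both groups.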